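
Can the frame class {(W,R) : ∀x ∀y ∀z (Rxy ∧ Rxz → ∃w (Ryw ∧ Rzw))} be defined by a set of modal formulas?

The condition is convergence. A defining modal formula is ◇□r → □◇r.
Suppose ◇□r→□◇r is valid. Take Rxy, Rxz and set V(r)={w : Ryw}. Then □r at y so ◇□r at x, so □◇r at x, so ◇r at z, giving w with Rzw and Ryw.

Yes — defined by ◇□r → □◇r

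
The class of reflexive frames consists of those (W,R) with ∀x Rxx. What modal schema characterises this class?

□r → r

The condition is reflexivity. The T schema □r → r defines it.
Suppose □r→r is valid. At any x set V(r)={w : Rxw}. Then □r holds at x, so r holds at x, i.e. Rxx.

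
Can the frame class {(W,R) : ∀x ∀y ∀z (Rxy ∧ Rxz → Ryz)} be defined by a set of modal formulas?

Yes: it is the Euclidean property, defined by the 5 schema ◇q → □◇q.
Suppose ◇q→□◇q is valid. Take Rxy, Rxz and set V(q)={y}. Then ◇q at x, so □◇q at x, so ◇q at z, so some w with Rzw has q; w=y, i.e. Rzy. By symmetry of the argument, Ryz.

Yes, by ◇q → □◇q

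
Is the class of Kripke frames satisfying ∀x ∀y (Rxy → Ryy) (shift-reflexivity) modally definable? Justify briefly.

This is a Sahlqvist condition; the T□ axiom □(□r → r) defines it.

Definable; □(□r → r) defines it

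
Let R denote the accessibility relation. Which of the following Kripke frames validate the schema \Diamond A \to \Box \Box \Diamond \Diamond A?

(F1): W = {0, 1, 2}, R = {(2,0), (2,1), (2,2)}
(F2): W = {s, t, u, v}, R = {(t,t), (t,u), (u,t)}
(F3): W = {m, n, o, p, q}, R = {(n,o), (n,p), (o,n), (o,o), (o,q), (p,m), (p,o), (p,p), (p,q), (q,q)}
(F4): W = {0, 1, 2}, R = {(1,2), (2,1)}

Frame correspondent (Sahlqvist): \forall x \forall y \forall z ((xRy \wedge x R^2 z) \to \exists w (y = w \wedge z R^2 w)) — i.e. a generalized confluence (Geach) condition.
(F1): fails — 2R0, 2R²0 but no w with 0=w and 0R²w.
(F2): condition met.
(F3): fails — nRo, nR²m but no w with o=w and mR²w.
(F4): fails — 1R2, 1R²1 but no w with 2=w and 1R²w.
Valid on: (F2).

(F2)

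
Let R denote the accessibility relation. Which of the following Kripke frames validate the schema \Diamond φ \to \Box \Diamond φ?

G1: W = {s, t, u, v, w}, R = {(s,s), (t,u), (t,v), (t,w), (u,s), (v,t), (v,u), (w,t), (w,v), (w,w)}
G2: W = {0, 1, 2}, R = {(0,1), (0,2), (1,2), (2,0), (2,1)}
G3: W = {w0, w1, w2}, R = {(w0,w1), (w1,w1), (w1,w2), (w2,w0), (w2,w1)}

none

The schema corresponds to the Euclidean property: \forall x \forall y \forall z (Rxy \wedge Rxz \to Ryz).
G1: fails — Rtv and Rtv but not Rvv.
G2: fails — R02 and R02 but not R22.
G3: fails — Rw1w2 and Rw1w2 but not Rw2w2.
Valid on no frame.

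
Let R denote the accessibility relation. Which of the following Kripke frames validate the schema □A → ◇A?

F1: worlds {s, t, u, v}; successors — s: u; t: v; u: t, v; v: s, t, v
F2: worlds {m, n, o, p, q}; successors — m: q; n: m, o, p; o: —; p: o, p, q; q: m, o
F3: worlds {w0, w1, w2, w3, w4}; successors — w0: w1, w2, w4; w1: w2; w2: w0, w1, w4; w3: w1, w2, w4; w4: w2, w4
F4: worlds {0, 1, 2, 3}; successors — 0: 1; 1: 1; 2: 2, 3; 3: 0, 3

This is the axiom for seriality; its first-order frame correspondent is ∀x ∃y Rxy.
F1: satisfies the condition.
F2: fails — world o has no successor.
F3: satisfies the condition.
F4: satisfies the condition.
Valid on: F1, F3, F4.

F1, F3, F4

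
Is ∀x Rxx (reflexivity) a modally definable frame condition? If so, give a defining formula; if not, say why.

Definable; □q → q defines it

The condition is reflexivity. A defining modal formula is □q → q.
Suppose □q→q is valid. At any x set V(q)={w : Rxw}. Then □q holds at x, so q holds at x, i.e. Rxx.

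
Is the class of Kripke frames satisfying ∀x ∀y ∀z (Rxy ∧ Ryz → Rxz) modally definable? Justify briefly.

This is a Sahlqvist condition; the 4 axiom □p → □□p defines it.
Suppose □p→□□p is valid. Take Rxy, Ryz and set V(p)={w : Rxw}. Then □p at x, so □□p at x, so □p at y, so p at z, i.e. Rxz.

Yes — defined by □p → □□p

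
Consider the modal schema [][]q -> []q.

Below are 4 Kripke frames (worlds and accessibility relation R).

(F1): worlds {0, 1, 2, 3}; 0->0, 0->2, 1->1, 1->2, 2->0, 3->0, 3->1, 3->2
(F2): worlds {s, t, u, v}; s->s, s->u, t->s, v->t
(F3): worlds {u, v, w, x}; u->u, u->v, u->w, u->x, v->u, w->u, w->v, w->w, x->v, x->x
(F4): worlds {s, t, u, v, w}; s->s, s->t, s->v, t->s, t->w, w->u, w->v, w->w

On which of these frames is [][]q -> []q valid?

(F1), (F3), (F4)

Frame correspondent (Sahlqvist): forall x forall y (Rxy -> exists z (Rxz & Rzy)) — i.e. density.
(F1): satisfies the condition.
(F2): fails — Rvt but no z with Rvz and Rzt.
(F3): satisfies the condition.
(F4): satisfies the condition.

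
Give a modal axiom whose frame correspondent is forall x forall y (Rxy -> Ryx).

This is symmetry; the standard corresponding axiom is B: p → □◇p.
Suppose p→□◇p is valid. Take Rxy and set V(p)={x}. Then p at x, so □◇p at x, so ◇p at y, so some z with Ryz has p; z=x, i.e. Ryx.

p → □◇p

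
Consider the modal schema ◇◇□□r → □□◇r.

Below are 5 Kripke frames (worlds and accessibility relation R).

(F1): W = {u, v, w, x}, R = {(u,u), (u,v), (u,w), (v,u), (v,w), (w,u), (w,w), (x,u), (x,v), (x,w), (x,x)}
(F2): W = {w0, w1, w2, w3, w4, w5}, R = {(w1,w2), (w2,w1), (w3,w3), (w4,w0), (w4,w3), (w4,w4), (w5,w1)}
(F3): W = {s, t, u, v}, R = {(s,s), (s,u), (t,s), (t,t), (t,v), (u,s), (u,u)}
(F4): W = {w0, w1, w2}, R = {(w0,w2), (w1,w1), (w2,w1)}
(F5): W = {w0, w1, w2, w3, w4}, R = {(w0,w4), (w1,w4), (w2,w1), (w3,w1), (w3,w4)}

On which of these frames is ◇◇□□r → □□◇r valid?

The schema corresponds to a generalized confluence (Geach) condition: ∀x ∀y ∀z ((xR²y ∧ xR²z) → ∃w (yR²w ∧ zRw)).
(F1): holds.
(F2): fails — w1R²w1, w1R²w1 but no w with w1R²w and w1Rw.
(F3): fails — tR²s, tR²v but no w with sR²w and vRw.
(F4): holds.
(F5): fails — w2R²w4, w2R²w4 but no w with w4R²w and w4Rw.
Valid on: (F1), (F4).

(F1), (F4)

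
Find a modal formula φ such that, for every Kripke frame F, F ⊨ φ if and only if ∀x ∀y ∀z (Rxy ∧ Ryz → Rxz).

The condition is transitivity. The 4 schema □q → □□q defines it.
Suppose □q→□□q is valid. Take Rxy, Ryz and set V(q)={w : Rxw}. Then □q at x, so □□q at x, so □q at y, so q at z, i.e. Rxz.

□q → □□q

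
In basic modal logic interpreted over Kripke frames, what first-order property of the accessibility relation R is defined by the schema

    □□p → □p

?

density: ∀x ∀y (Rxy → ∃z (Rxz ∧ Rzy))

Suppose □□p→□p is valid. Take Rxy and set V(p)={w : xR²w}. Then □□p at x, so □p at x, so p at y, i.e. ∃z(Rxz∧Rzy).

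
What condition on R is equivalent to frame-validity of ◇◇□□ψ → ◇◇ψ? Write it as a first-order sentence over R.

This is a Sahlqvist (Geach-type) schema ◇^2□^2ψ → □^0◇^2ψ.
Minimal-valuation argument: fix x; take any y with xR^2y and any z with xR^0z. Set V(ψ) to the set of worlds R-reachable from y in exactly 2 steps. Then □^2ψ holds at y, so the antecedent holds at x; validity forces ◇^2ψ at z, giving a w with zR^2w and yR^2w.
First-order correspondent: ∀x ∀y (xR²y → ∃w (yR²w ∧ xR²w)).

∀x ∀y (xR²y → ∃w (yR²w ∧ xR²w))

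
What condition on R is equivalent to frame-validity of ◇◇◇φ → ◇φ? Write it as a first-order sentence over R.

∀x ∀y (xR³y → ∃w (y = w ∧ xRw))

This is a Sahlqvist (Geach-type) schema ◇^3□^0φ → □^0◇^1φ.
Minimal-valuation argument: fix x; take any y with xR^3y and any z with xR^0z. Set V(φ) to the set of worlds R-reachable from y in exactly 0 steps. Then □^0φ holds at y, so the antecedent holds at x; validity forces ◇^1φ at z, giving a w with zR^1w and yR^0w.
First-order correspondent: ∀x ∀y (xR³y → ∃w (y = w ∧ xRw)).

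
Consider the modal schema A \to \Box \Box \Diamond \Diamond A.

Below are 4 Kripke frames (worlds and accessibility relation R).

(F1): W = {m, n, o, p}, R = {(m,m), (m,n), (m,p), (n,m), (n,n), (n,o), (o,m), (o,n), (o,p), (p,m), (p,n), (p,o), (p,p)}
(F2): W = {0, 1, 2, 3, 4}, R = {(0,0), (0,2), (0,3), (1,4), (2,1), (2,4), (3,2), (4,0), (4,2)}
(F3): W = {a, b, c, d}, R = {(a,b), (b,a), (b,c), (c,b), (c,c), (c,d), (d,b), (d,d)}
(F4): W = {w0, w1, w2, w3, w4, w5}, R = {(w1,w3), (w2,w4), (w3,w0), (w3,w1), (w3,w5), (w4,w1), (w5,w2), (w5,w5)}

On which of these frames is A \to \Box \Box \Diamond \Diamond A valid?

(F1)

Frame correspondent (Sahlqvist): \forall x \forall z (x R^2 z \to \exists w (x = w \wedge z R^2 w)) — i.e. a generalized confluence (Geach) condition.
(F1): satisfies the condition.
(F2): fails — 0R²3 but no w with 0=w and 3R²w.
(F3): fails — dR²a but no w with d=w and aR²w.
(F4): fails — w1R²w0 but no w with w1=w and w0R²w.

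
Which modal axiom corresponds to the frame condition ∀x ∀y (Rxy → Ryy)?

□(□s → s)

This is shift-reflexivity; the standard corresponding axiom is T□: □(□s → s).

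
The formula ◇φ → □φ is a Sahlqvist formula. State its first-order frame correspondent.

partial functionality

Suppose ◇φ→□φ is valid. Take Rxy, Rxz and set V(φ)={y}. Then ◇φ at x, so □φ at x, so φ at z, i.e. z=y.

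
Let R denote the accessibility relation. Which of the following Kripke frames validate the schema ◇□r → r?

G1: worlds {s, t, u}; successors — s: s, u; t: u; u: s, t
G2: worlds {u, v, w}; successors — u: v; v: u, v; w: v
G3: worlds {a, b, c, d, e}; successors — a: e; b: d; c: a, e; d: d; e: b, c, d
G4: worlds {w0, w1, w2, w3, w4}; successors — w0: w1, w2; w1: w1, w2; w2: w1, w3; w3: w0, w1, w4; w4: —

G1

Frame correspondent (Sahlqvist): ∀x ∀y (Rxy → Ryx) — i.e. symmetry.
G1: holds.
G2: fails — Rwv but not Rvw.
G3: fails — Reb but not Rbe.
G4: fails — Rw3w1 but not Rw1w3.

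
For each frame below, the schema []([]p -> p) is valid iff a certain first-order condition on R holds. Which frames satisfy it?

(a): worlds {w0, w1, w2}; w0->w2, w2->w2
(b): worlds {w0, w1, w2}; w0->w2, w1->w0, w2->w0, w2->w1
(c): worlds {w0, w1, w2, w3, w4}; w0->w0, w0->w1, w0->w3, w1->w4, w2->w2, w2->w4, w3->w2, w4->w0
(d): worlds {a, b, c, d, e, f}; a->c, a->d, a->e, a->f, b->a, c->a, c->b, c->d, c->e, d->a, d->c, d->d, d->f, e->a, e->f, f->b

(a)

Frame correspondent (Sahlqvist): forall x forall y (Rxy -> Ryy) — i.e. shift-reflexivity.
(a): condition met.
(b): fails — Rw0w2 but not Rw2w2.
(c): fails — Rw2w4 but not Rw4w4.
(d): fails — Rdc but not Rcc.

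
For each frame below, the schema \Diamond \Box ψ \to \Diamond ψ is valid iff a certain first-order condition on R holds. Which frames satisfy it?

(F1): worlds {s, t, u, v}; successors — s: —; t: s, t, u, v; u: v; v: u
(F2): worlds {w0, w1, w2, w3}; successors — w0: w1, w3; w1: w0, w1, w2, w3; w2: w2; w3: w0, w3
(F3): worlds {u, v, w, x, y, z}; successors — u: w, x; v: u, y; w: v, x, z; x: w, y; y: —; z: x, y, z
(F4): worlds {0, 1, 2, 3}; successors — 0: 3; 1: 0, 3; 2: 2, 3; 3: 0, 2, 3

The schema corresponds to a generalized confluence (Geach) condition: \forall x \forall y (xRy \to \exists w (yRw \wedge xRw)).
(F1): fails — tRs but no w with sRw and tRw.
(F2): ✓.
(F3): fails — vRu but no t with uRt and vRt.
(F4): ✓.
Valid on: (F2), (F4).

(F2), (F4)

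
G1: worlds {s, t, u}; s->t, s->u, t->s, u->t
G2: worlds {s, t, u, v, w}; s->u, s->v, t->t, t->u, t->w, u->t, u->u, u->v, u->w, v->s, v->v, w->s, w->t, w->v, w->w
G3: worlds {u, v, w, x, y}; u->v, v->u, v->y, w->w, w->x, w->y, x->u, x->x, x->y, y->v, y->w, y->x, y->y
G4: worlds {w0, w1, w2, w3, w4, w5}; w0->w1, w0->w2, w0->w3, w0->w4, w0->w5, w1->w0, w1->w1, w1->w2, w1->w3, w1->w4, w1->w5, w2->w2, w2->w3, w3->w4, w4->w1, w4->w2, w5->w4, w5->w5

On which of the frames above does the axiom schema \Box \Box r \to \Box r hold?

Frame correspondent (Sahlqvist): \forall x \forall y (Rxy \to \exists z (Rxz \wedge Rzy)) — i.e. density.
G1: fails — Rsu but no z with Rsz and Rzu.
G2: condition met.
G3: fails — Ruv but no z with Ruz and Rzv.
G4: fails — Rw3w4 but no z with Rw3z and Rzw4.

G2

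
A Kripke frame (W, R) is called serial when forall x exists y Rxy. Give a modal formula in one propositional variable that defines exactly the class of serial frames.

□ψ → ◇ψ

The condition is seriality. The D schema □ψ → ◇ψ defines it.
Suppose □ψ→◇ψ is valid. At any x set V(ψ)=W. Then □ψ at x, so ◇ψ at x, so x has a successor.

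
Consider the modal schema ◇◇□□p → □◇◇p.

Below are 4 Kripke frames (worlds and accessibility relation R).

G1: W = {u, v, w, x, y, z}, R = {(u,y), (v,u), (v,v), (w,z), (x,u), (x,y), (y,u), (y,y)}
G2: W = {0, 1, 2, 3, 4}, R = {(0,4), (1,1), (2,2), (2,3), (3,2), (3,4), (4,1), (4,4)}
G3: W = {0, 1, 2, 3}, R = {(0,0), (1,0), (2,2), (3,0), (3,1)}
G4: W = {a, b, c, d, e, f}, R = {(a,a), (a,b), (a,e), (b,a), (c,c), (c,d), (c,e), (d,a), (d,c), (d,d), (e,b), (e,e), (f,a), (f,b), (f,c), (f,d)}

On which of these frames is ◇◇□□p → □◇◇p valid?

This is the axiom for a generalized confluence (Geach) condition; its first-order frame correspondent is ∀x ∀y ∀z ((xR²y ∧ xRz) → ∃w (yR²w ∧ zR²w)).
G1: condition met.
G2: fails — 3R²1, 3R2 but no w with 1R²w and 2R²w.
G3: condition met.
G4: condition met.
Valid on: G1, G3, G4.

G1, G3, G4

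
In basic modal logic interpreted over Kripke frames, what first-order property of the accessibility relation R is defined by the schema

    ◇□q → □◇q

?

Suppose ◇□q→□◇q is valid. Take Rxy, Rxz and set V(q)={w : Ryw}. Then □q at y so ◇□q at x, so □◇q at x, so ◇q at z, giving w with Rzw and Ryw.

convergence: ∀x ∀y ∀z (Rxy ∧ Rxz → ∃w (Ryw ∧ Rzw))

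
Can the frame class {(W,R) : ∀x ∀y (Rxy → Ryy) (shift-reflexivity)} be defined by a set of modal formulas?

The condition is shift-reflexivity. A defining modal formula is □(□p → p).
Suppose □(□p→p) is valid. Take Rxy and set V(p)={w : Ryw}. Then at y, □p holds; since □(□p→p) at x, □p→p at y, so p at y, i.e. Ryy.

Definable; □(□p → p) defines it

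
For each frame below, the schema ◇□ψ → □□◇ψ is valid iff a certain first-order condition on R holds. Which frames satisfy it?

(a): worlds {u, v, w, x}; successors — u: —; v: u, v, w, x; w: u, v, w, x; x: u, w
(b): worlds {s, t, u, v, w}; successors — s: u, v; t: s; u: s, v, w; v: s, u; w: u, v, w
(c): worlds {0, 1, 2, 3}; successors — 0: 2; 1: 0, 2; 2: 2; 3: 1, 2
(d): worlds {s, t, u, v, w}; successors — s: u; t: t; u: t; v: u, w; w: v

(b), (c)

This is the axiom for a generalized confluence (Geach) condition; its first-order frame correspondent is ∀x ∀y ∀z ((xRy ∧ xR²z) → ∃w (yRw ∧ zRw)).
(a): fails — vRu, vR²u but no t with uRt and uRt.
(b): condition met.
(c): condition met.
(d): fails — vRu, vR²v but no w* with uRw* and vRw*.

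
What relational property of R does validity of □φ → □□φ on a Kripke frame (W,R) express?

Suppose □φ→□□φ is valid. Take Rxy, Ryz and set V(φ)={w : Rxw}. Then □φ at x, so □□φ at x, so □φ at y, so φ at z, i.e. Rxz.
The converse is a direct semantic check.
So the correspondent is transitivity.

Transitivity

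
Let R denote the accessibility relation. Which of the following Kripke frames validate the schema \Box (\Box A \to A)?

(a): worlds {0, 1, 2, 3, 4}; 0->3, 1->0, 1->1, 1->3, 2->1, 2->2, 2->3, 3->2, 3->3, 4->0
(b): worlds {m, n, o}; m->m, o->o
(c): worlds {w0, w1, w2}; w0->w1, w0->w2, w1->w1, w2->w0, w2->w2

(b)

The schema corresponds to shift-reflexivity: \forall x \forall y (Rxy \to Ryy).
(a): fails — R10 but not R00.
(b): ✓.
(c): fails — Rw2w0 but not Rw0w0.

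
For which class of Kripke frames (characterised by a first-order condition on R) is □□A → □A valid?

density

Suppose □□A→□A is valid. Take Rxy and set V(A)={w : xR²w}. Then □□A at x, so □A at x, so A at y, i.e. ∃z(Rxz∧Rzy).
The converse is a direct semantic check.
So the correspondent is density.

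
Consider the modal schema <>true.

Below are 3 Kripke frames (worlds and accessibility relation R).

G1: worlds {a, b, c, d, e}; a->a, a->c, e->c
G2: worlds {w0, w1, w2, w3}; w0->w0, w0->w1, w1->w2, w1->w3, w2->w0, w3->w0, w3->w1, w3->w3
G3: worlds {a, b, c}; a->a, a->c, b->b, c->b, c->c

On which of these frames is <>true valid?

Frame correspondent (Sahlqvist): forall x exists y Rxy — i.e. seriality.
G1: fails — world b has no successor.
G2: holds.
G3: holds.

G2, G3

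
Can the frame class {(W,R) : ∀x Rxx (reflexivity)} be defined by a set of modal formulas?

This is a Sahlqvist condition; the T axiom □r → r defines it.

Yes, by □r → r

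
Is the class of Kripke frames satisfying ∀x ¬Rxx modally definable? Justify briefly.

Modal frame validity is preserved under surjective bounded morphisms.
The 2-cycle (worlds w0,w1 with w0→w1→w0) is irreflexive, and the map sending every world to a single reflexive point • is a surjective bounded morphism (forth: every edge maps to (•,•); back: every world has a successor). So any modal formula valid on the 2-cycle is also valid on the reflexive point, which is not irreflexive.
Hence irreflexivity is not modally definable.

Not modally definable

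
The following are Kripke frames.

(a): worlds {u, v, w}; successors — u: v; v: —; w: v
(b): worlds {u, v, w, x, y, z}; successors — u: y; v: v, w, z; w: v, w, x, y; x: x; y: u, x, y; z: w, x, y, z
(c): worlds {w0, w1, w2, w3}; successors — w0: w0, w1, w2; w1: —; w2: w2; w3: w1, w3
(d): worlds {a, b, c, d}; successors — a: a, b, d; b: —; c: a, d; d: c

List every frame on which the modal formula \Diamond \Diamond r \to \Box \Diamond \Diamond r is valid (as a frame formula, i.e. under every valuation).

The schema corresponds to a generalized confluence (Geach) condition: \forall x \forall y \forall z ((x R^2 y \wedge xRz) \to \exists w (y = w \wedge z R^2 w)).
(a): ✓.
(b): fails — wR²u, wRv but no t with u=t and vR²t.
(c): fails — w0R²w0, w0Rw1 but no w with w0=w and w1R²w.
(d): fails — aR²a, aRb but no w with a=w and bR²w.

(a)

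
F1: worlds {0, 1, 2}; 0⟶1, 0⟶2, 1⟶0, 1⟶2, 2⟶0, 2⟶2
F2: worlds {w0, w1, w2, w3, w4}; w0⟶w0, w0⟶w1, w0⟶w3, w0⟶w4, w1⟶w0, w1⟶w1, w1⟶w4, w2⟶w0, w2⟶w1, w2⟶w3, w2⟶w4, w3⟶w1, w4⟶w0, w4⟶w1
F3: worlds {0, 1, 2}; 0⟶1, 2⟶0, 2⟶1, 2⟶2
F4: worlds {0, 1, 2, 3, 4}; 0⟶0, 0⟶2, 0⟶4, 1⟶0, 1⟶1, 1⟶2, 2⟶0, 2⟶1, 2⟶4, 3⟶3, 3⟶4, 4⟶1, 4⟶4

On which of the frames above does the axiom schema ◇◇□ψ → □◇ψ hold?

F1, F2

Frame correspondent (Sahlqvist): ∀x ∀y ∀z ((xR²y ∧ xRz) → ∃w (yRw ∧ zRw)) — i.e. a generalized confluence (Geach) condition.
F1: satisfies the condition.
F2: satisfies the condition.
F3: fails — 2R²0, 2R1 but no w with 0Rw and 1Rw.
F4: fails — 3R²1, 3R3 but no w with 1Rw and 3Rw.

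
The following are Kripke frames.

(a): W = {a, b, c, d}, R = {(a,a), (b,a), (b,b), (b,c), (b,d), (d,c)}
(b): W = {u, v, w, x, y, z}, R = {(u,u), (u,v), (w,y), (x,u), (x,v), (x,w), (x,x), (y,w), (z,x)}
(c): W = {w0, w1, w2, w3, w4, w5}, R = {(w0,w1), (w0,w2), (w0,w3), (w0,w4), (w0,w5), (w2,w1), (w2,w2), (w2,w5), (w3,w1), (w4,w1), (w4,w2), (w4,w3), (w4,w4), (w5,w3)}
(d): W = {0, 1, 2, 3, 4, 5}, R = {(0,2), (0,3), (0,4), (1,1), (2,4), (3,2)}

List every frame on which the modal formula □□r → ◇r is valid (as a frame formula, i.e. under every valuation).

none

This is the axiom for a generalized confluence (Geach) condition; its first-order frame correspondent is ∀x ∃w (xR²w ∧ xRw).
(a): fails — at c but no w with cR²w and cRw.
(b): fails — at v but no t with vR²t and vRt.
(c): fails — at w1 but no w with w1R²w and w1Rw.
(d): fails — at 2 but no w with 2R²w and 2Rw.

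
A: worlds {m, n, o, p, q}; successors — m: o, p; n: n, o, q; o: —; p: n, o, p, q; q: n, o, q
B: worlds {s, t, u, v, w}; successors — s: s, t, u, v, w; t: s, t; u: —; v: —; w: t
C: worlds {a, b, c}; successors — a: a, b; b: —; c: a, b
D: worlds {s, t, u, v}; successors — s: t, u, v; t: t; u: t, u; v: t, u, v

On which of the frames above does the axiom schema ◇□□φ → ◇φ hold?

The schema corresponds to a generalized confluence (Geach) condition: ∀x ∀y (xRy → ∃w (yR²w ∧ xRw)).
A: fails — mRo but no w with oR²w and mRw.
B: fails — sRu but no w* with uR²w* and sRw*.
C: fails — aRb but no w with bR²w and aRw.
D: holds.
Valid on: D.

D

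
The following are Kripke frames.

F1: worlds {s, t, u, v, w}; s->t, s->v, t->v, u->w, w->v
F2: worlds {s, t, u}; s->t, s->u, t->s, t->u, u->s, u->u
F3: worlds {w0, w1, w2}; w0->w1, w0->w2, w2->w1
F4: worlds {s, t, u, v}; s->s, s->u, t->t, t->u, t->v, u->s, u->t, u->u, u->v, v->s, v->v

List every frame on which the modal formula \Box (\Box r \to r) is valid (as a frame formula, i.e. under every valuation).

F4

This is the axiom for shift-reflexivity; its first-order frame correspondent is \forall x \forall y (Rxy \to Ryy).
F1: fails — Ruw but not Rww.
F2: fails — Rus but not Rss.
F3: fails — Rw0w1 but not Rw1w1.
F4: ✓.
Valid on: F4.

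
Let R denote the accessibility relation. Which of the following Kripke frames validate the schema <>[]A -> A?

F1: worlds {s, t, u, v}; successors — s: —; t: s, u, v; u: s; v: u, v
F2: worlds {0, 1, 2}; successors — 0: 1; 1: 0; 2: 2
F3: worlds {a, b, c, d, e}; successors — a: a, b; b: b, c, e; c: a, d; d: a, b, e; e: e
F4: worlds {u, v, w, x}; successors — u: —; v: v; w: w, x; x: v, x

F2

This is the axiom for symmetry; its first-order frame correspondent is forall x forall y (Rxy -> Ryx).
F1: fails — Rtv but not Rvt.
F2: condition met.
F3: fails — Rbc but not Rcb.
F4: fails — Rwx but not Rxw.
Valid on: F2.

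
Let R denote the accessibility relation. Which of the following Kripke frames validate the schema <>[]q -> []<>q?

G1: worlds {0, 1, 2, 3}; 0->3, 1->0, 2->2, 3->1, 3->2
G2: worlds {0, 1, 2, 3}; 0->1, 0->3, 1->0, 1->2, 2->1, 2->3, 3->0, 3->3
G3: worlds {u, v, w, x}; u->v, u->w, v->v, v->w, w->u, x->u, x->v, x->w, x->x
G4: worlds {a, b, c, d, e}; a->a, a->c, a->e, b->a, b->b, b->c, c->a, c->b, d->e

This is the axiom for convergence; its first-order frame correspondent is forall x forall y forall z (Rxy & Rxz -> exists w (Ryw & Rzw)).
G1: fails — R32 and R31 but 2 and 1 have no common successor.
G2: holds.
G3: fails — Ruv and Ruw but v and w have no common successor.
G4: fails — Rae and Rae but e and e have no common successor.
Valid on: G2.

G2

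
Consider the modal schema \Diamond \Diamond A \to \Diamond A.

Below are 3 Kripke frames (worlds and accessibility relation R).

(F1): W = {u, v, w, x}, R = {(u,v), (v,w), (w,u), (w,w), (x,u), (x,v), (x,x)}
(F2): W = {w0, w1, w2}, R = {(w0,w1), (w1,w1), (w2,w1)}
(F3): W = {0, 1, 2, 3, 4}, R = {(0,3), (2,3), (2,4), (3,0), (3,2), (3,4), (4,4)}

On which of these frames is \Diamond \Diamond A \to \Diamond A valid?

(F2)

The schema corresponds to transitivity: \forall x \forall y \forall z (Rxy \wedge Ryz \to Rxz).
(F1): fails — Ruv and Rvw but not Ruw.
(F2): satisfies the condition.
(F3): fails — R32 and R23 but not R33.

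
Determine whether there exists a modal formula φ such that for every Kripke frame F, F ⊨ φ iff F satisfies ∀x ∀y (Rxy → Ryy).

Yes, by □(□r → r)

This is a Sahlqvist condition; the T□ axiom □(□r → r) defines it.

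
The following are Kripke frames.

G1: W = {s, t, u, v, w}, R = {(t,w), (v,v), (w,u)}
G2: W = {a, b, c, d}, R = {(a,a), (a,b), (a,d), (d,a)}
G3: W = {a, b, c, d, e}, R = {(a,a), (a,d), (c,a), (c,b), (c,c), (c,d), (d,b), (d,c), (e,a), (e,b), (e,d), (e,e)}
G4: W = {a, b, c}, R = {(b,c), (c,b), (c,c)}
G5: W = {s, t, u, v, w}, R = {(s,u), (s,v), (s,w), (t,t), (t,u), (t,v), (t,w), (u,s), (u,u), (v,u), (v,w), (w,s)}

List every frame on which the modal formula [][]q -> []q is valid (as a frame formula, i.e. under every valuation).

G2, G3, G4

The schema corresponds to density: forall x forall y (Rxy -> exists z (Rxz & Rzy)).
G1: fails — Rwu but no z with Rwz and Rzu.
G2: satisfies the condition.
G3: satisfies the condition.
G4: satisfies the condition.
G5: fails — Rvw but no z with Rvz and Rzw.
Valid on: G2, G3, G4.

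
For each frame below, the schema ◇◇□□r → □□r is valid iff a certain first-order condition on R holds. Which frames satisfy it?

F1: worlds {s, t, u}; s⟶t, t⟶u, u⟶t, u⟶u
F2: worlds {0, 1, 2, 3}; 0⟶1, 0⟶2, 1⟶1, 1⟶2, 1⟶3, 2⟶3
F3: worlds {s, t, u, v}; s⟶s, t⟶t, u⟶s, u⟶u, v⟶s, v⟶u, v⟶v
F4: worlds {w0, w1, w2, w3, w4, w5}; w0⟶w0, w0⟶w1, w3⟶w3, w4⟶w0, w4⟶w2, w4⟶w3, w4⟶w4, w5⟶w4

F1

This is the axiom for a generalized confluence (Geach) condition; its first-order frame correspondent is ∀x ∀y ∀z ((xR²y ∧ xR²z) → ∃w (yR²w ∧ z = w)).
F1: ✓.
F2: fails — 0R²2, 0R²1 but no w with 2R²w and 1=w.
F3: fails — uR²s, uR²u but no w with sR²w and u=w.
F4: fails — w0R²w1, w0R²w0 but no w with w1R²w and w0=w.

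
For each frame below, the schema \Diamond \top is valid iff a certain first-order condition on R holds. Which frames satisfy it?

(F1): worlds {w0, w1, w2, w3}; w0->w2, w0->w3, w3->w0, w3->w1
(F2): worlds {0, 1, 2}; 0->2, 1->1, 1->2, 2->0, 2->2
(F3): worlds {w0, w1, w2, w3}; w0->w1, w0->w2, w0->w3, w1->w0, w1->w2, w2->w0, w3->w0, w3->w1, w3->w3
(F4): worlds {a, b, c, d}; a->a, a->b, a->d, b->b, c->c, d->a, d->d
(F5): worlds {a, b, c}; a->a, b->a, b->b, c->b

(F2), (F3), (F4), (F5)

The schema corresponds to seriality: \forall x \exists y Rxy.
(F1): fails — world w1 has no successor.
(F2): holds.
(F3): holds.
(F4): holds.
(F5): holds.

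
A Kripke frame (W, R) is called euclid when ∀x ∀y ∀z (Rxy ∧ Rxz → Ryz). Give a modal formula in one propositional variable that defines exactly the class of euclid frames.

◇s → □◇s

The condition is the Euclidean property. The 5 schema ◇s → □◇s defines it.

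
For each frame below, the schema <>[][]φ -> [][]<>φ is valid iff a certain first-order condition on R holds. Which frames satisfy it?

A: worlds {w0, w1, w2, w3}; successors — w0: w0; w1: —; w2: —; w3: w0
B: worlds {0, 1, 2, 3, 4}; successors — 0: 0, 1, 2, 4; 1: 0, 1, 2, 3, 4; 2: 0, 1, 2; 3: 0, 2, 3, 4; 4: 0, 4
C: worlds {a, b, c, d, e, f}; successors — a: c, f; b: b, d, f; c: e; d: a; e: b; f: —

Frame correspondent (Sahlqvist): forall x forall y forall z ((xRy & x R^2 z) -> exists w (y R^2 w & zRw)) — i.e. a generalized confluence (Geach) condition.
A: ✓.
B: ✓.
C: fails — aRf, aR²e but no w with fR²w and eRw.

A, B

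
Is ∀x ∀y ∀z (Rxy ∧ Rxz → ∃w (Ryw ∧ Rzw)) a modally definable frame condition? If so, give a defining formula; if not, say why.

The condition is convergence. A defining modal formula is ◇□p → □◇p.
Suppose ◇□p→□◇p is valid. Take Rxy, Rxz and set V(p)={w : Ryw}. Then □p at y so ◇□p at x, so □◇p at x, so ◇p at z, giving w with Rzw and Ryw.

Yes — defined by ◇□p → □◇p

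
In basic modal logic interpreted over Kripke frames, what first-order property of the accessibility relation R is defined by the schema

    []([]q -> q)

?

Suppose □(□q→q) is valid. Take Rxy and set V(q)={w : Ryw}. Then at y, □q holds; since □(□q→q) at x, □q→q at y, so q at y, i.e. Ryy.

shift-reflexivity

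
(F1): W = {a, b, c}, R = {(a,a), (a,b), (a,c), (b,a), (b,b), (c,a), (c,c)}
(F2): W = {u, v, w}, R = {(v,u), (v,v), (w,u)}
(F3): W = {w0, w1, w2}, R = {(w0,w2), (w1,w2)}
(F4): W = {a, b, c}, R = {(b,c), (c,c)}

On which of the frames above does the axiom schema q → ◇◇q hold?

Frame correspondent (Sahlqvist): ∀x ∃w (x = w ∧ xR²w) — i.e. a generalized confluence (Geach) condition.
(F1): satisfies the condition.
(F2): fails — at u but no t with u=t and uR²t.
(F3): fails — at w0 but no w with w0=w and w0R²w.
(F4): fails — at a but no w with a=w and aR²w.
Valid on: (F1).

(F1)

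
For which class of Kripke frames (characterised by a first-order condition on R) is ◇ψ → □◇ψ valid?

Suppose ◇ψ→□◇ψ is valid. Take Rxy, Rxz and set V(ψ)={y}. Then ◇ψ at x, so □◇ψ at x, so ◇ψ at z, so some w with Rzw has ψ; w=y, i.e. Rzy. By symmetry of the argument, Ryz.
The converse is a direct semantic check.
So the correspondent is the Euclidean property.

the Euclidean property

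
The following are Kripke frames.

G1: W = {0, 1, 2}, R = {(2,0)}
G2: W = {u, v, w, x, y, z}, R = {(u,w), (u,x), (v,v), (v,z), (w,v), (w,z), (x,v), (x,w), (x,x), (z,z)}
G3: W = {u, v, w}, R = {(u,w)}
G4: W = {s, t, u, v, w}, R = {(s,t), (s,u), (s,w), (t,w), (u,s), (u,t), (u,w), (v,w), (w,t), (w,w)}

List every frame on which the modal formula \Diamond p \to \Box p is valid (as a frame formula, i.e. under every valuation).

G1, G3

Frame correspondent (Sahlqvist): \forall x \forall y \forall z (Rxy \wedge Rxz \to y = z) — i.e. partial functionality.
G1: satisfies the condition.
G2: fails — u sees both w and x.
G3: satisfies the condition.
G4: fails — s sees both t and u.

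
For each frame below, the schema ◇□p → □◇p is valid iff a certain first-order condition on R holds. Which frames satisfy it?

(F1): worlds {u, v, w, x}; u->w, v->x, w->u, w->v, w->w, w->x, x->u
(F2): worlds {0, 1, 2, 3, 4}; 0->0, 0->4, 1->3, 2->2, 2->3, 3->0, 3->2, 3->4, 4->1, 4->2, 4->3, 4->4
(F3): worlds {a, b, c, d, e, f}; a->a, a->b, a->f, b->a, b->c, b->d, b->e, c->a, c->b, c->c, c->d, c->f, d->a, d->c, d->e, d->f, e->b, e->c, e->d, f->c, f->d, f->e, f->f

The schema corresponds to convergence: ∀x ∀y ∀z (Rxy ∧ Rxz → ∃w (Ryw ∧ Rzw)).
(F1): fails — Rwu and Rwx but u and x have no common successor.
(F2): fails — R32 and R30 but 2 and 0 have no common successor.
(F3): ✓.

(F3)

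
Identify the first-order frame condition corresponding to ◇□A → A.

Replacing A by ¬A and contraposing gives the equivalent schema A → □◇A.
Suppose A→□◇A is valid. Take Rxy and set V(A)={x}. Then A at x, so □◇A at x, so ◇A at y, so some z with Ryz has A; z=x, i.e. Ryx.
Conversely, on a frame with symmetry the schema holds at every world under every valuation.
Frame condition: ∀x ∀y (Rxy → Ryx).

Symmetry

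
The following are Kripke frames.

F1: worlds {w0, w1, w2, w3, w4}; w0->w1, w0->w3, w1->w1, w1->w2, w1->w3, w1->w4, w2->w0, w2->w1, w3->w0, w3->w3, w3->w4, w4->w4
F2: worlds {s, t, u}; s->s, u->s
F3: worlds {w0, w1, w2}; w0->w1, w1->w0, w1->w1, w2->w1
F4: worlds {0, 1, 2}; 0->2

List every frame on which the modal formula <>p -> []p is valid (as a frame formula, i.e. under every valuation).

This is the axiom for partial functionality; its first-order frame correspondent is forall x forall y forall z (Rxy & Rxz -> y = z).
F1: fails — w0 sees both w1 and w3.
F2: condition met.
F3: fails — w1 sees both w0 and w1.
F4: condition met.

F2, F4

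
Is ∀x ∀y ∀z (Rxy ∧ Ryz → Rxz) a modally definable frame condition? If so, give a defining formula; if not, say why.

Yes, by □p → □□p

Yes: it is transitivity, defined by the 4 schema □p → □□p.
Suppose □p→□□p is valid. Take Rxy, Ryz and set V(p)={w : Rxw}. Then □p at x, so □□p at x, so □p at y, so p at z, i.e. Rxz.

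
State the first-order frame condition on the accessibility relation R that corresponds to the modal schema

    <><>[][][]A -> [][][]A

forall x forall y forall z ((x R^2 y & x R^3 z) -> exists w (y R^3 w & z = w))

This is a Sahlqvist (Geach-type) schema ◇^2□^3A → □^3◇^0A.
Minimal-valuation argument: fix x; take any y with xR^2y and any z with xR^3z. Set V(A) to the set of worlds R-reachable from y in exactly 3 steps. Then □^3A holds at y, so the antecedent holds at x; validity forces ◇^0A at z, giving a w with zR^0w and yR^3w.
First-order correspondent: forall x forall y forall z ((x R^2 y & x R^3 z) -> exists w (y R^3 w & z = w)).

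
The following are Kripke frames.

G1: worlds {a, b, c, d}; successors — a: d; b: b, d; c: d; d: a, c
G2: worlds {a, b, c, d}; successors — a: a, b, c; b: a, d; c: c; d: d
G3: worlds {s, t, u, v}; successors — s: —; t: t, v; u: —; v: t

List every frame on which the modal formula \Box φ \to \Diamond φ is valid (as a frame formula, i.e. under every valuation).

Frame correspondent (Sahlqvist): \forall x \exists y Rxy — i.e. seriality.
G1: satisfies the condition.
G2: satisfies the condition.
G3: fails — world s has no successor.

G1, G2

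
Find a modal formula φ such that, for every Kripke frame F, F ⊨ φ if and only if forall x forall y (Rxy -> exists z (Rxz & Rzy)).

□□r → □r

This is density; the standard corresponding axiom is C4: □□r → □r.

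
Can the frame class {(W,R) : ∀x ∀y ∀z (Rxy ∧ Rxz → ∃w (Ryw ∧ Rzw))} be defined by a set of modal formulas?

Definable; ◇□r → □◇r defines it

Yes: it is convergence, defined by the .2 schema ◇□r → □◇r.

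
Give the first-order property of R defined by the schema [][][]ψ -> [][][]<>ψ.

This is a Sahlqvist (Geach-type) schema ◇^0□^3ψ → □^3◇^1ψ.
First-order correspondent: forall x forall z (x R^3 z -> exists w (x R^3 w & zRw)).

forall x forall z (x R^3 z -> exists w (x R^3 w & zRw))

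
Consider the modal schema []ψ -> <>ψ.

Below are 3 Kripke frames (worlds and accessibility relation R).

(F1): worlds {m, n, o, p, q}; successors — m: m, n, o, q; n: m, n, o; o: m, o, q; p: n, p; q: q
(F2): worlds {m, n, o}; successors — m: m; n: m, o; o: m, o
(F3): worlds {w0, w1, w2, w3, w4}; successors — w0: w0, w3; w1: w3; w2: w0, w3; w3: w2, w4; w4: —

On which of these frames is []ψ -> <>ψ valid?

(F1), (F2)

Frame correspondent (Sahlqvist): forall x exists y Rxy — i.e. seriality.
(F1): condition met.
(F2): condition met.
(F3): fails — world w4 has no successor.
Valid on: (F1), (F2).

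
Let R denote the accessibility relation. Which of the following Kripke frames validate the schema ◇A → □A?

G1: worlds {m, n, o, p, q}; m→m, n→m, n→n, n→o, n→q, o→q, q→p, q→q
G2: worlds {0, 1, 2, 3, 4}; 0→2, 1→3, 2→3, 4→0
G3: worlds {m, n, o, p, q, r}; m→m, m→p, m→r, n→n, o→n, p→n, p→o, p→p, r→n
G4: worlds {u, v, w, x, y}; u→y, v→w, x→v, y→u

The schema corresponds to partial functionality: ∀x ∀y ∀z (Rxy ∧ Rxz → y = z).
G1: fails — n sees both m and n.
G2: condition met.
G3: fails — m sees both m and p.
G4: condition met.
Valid on: G2, G4.

G2, G4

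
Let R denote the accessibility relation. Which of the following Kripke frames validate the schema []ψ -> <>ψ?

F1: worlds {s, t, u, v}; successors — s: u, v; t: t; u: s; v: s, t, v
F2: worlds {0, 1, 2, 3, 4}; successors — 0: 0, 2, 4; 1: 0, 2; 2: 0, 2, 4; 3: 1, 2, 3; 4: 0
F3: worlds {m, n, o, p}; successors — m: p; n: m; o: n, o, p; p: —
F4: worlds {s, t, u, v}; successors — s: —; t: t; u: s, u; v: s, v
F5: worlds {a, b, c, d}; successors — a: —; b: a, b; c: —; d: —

Frame correspondent (Sahlqvist): forall x exists y Rxy — i.e. seriality.
F1: holds.
F2: holds.
F3: fails — world p has no successor.
F4: fails — world s has no successor.
F5: fails — world a has no successor.

F1, F2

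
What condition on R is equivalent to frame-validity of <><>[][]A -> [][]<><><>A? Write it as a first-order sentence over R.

This is a Sahlqvist (Geach-type) schema ◇^2□^2A → □^2◇^3A.
Minimal-valuation argument: fix x; take any y with xR^2y and any z with xR^2z. Set V(A) to the set of worlds R-reachable from y in exactly 2 steps. Then □^2A holds at y, so the antecedent holds at x; validity forces ◇^3A at z, giving a w with zR^3w and yR^2w.
First-order correspondent: forall x forall y forall z ((x R^2 y & x R^2 z) -> exists w (y R^2 w & z R^3 w)).

forall x forall y forall z ((x R^2 y & x R^2 z) -> exists w (y R^2 w & z R^3 w))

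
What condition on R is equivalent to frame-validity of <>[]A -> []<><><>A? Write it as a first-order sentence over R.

This is a Sahlqvist (Geach-type) schema ◇^1□^1A → □^1◇^3A.
Minimal-valuation argument: fix x; take any y with xR^1y and any z with xR^1z. Set V(A) to the set of worlds R-reachable from y in exactly 1 step. Then □^1A holds at y, so the antecedent holds at x; validity forces ◇^3A at z, giving a w with zR^3w and yR^1w.
First-order correspondent: forall x forall y forall z ((xRy & xRz) -> exists w (yRw & z R^3 w)).

forall x forall y forall z ((xRy & xRz) -> exists w (yRw & z R^3 w))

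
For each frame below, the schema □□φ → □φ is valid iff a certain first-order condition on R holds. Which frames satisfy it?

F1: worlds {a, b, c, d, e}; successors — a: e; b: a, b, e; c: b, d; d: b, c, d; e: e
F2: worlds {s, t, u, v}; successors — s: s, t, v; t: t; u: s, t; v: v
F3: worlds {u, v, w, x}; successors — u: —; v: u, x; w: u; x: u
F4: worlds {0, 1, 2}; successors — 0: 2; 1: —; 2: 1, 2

F1, F2, F4

Frame correspondent (Sahlqvist): ∀x ∀y (Rxy → ∃z (Rxz ∧ Rzy)) — i.e. density.
F1: holds.
F2: holds.
F3: fails — Rxu but no z with Rxz and Rzu.
F4: holds.
Valid on: F1, F2, F4.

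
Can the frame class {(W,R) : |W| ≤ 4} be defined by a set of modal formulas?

Any modally definable frame class is closed under disjoint unions.
Any modal formula valid on each of 5 disjoint one-world frames is valid on their disjoint union (validity is preserved under disjoint unions). Each one-world frame has |W|=1≤4, but the union has |W|=5.
So the class is not modally definable.

No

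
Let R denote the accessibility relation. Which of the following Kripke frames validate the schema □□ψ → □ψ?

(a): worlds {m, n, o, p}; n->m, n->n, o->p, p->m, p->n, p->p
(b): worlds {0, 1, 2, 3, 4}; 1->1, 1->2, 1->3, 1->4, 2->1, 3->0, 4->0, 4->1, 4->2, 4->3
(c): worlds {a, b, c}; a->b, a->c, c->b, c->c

(a), (c)

This is the axiom for density; its first-order frame correspondent is ∀x ∀y (Rxy → ∃z (Rxz ∧ Rzy)).
(a): holds.
(b): fails — R30 but no z with R3z and Rz0.
(c): holds.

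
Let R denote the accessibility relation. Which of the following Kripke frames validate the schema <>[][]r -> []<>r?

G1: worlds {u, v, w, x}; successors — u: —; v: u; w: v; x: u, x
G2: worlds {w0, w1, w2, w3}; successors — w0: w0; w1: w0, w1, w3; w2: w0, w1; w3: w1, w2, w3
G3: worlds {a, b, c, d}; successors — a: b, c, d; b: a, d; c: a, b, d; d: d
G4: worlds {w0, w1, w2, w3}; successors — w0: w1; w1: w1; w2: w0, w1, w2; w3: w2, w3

G3, G4

This is the axiom for a generalized confluence (Geach) condition; its first-order frame correspondent is forall x forall y forall z ((xRy & xRz) -> exists w (y R^2 w & zRw)).
G1: fails — vRu, vRu but no t with uR²t and uRt.
G2: fails — w1Rw0, w1Rw3 but no w with w0R²w and w3Rw.
G3: satisfies the condition.
G4: satisfies the condition.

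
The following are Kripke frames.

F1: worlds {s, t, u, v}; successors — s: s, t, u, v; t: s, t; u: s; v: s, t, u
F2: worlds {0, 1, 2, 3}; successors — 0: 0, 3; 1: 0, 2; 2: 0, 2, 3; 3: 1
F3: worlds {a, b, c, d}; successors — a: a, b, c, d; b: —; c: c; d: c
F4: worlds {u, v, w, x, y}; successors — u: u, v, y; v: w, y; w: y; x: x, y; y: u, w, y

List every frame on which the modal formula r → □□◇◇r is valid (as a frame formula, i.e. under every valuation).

The schema corresponds to a generalized confluence (Geach) condition: ∀x ∀z (xR²z → ∃w (x = w ∧ zR²w)).
F1: holds.
F2: fails — 1R²3 but no w with 1=w and 3R²w.
F3: fails — aR²b but no w with a=w and bR²w.
F4: fails — vR²w but no t with v=t and wR²t.
Valid on: F1.

F1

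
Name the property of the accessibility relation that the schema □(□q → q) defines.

shift-reflexivity

Suppose □(□q→q) is valid. Take Rxy and set V(q)={w : Ryw}. Then at y, □q holds; since □(□q→q) at x, □q→q at y, so q at y, i.e. Ryy.
The converse is a direct semantic check.
Frame condition: ∀x ∀y (Rxy → Ryy).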